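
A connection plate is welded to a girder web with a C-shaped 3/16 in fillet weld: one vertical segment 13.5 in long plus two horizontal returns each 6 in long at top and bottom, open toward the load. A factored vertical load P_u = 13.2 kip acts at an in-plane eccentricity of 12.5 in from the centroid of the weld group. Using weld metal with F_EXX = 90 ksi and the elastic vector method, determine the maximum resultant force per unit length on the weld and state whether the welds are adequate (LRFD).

f_max ≈ 1.93 kip/in; adequate

Total weld length L_w = 25.5 in. Treat welds as unit-width lines.
Centroid: x̄ = 2×6×3 / 25.5 = 1.412 in from the vertical weld.
Polar moment about centroid: J = I_x + I_y = [13.5³/12 + 2×6×6.75²] + [13.5×1.412² + 2(6³/12 + 6×1.588²)] = 845 in³.
Direct shear f_v = P/L_w = 13.2 / 25.5 = 0.5176 kip/in (vertical).
Torsion M = P·e = 13.2 × 12.5 = 165 kip·in.
Critical point at (x, y) = (4.588, 6.75) from centroid. f_tx = M·y/J = 1.318 kip/in; f_ty = M·x/J = 0.896 kip/in.
Resultant f_max = √[f_tx² + (f_v + f_ty)²] = √[1.318² + (0.5176 + 0.896)²] = 1.933 kip/in.
Capacity per unit length: φr_n = 0.75 × 0.6 × 90 × (0.707 × 0.1875) = 5.369 kip/in.
1.933 ≤ 5.369 → adequate.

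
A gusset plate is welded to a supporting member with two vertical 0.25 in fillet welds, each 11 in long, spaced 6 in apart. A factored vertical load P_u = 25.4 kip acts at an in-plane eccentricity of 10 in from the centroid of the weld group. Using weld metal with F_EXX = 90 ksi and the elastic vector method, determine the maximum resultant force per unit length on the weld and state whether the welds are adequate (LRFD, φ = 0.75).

Total weld length L_w = 22 in. Treat welds as unit-width lines.
Polar moment about centroid: J = 2[d³/12 + d(b/2)²] = 2[11³/12 + 11×3²] = 419.8 in³.
Direct shear f_v = P/L_w = 25.4 / 22 = 1.155 kip/in (vertical).
Torsion M = P·e = 25.4 × 10 = 254 kip·in.
Critical point at (x, y) = (3, 5.5) from centroid. f_tx = M·y/J = 3.328 kip/in; f_ty = M·x/J = 1.815 kip/in.
Resultant f_max = √[f_tx² + (f_v + f_ty)²] = √[3.328² + (1.155 + 1.815)²] = 4.46 kip/in.
Capacity per unit length: φr_n = 0.75 × 0.6 × 90 × (0.707 × 0.25) = 7.158 kip/in.
4.46 ≤ 7.158 → adequate.

f_max ≈ 4.46 kip/in; adequate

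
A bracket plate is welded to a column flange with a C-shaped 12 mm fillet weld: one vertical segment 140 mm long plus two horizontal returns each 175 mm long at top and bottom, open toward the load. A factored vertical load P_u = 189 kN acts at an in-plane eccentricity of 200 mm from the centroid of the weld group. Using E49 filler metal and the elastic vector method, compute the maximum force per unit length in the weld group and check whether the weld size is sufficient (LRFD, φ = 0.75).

f_max ≈ 1730 N/mm; adequate

E49XX → F_EXX = 490 MPa.
Total weld length L_w = 490 mm. Treat welds as unit-width lines.
Centroid: x̄ = 2×175×87.5 / 490 = 62.5 mm from the vertical weld.
Polar moment about centroid: J = I_x + I_y = [140³/12 + 2×175×70²] + [140×62.5² + 2(175³/12 + 175×25²)] = 3603000 mm³.
Direct shear f_v = P/L_w = 189×10³ / 490 = 385.7 N/mm (vertical).
Torsion M = P·e = 189×10³ × 200 = 37800000 N·mm.
Critical point at (x, y) = (112.5, 70) from centroid. f_tx = M·y/J = 734.5 N/mm; f_ty = M·x/J = 1180 N/mm.
Resultant f_max = √[f_tx² + (f_v + f_ty)²] = √[734.5² + (385.7 + 1180)²] = 1730 N/mm.
Capacity per unit length: φr_n = 0.75 × 0.6 × 490 × (0.707 × 12) = 1871 N/mm.
1730 ≤ 1871 → adequate.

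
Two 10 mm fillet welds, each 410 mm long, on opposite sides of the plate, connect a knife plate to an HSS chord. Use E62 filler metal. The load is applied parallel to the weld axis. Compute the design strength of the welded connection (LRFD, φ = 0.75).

φR_n ≈ 1620 kN

E62XX → F_EXX = 620 MPa.
Effective throat t_e = 0.707 × 10 = 7.07 mm.
Total length L = 820 mm; A_we = 7.07 × 820 = 5797 mm².
F_nw = 0.6 F_EXX = 0.6 × 620 = 372 MPa.
φR_n = 0.75 × 372 × 5797 × 10⁻³ = 1617 kN.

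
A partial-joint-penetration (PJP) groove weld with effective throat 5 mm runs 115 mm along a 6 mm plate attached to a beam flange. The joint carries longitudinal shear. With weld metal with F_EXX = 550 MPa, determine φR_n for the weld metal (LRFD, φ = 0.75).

φR_n ≈ 142 kN

Effective throat (given) t_e = 5 mm.
A_we = 5 × 115 = 575 mm².
F_nw = 0.6 F_EXX = 330 MPa.
φR_n = 0.75 × 330 × 575 × 10⁻³ = 142.3 kN.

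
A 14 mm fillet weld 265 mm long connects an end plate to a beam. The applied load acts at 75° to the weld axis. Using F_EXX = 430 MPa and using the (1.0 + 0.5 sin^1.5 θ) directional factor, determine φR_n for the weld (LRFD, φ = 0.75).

t_e = 0.707 × 14 = 9.898 mm; A_we = 9.898 × 265 = 2623 mm².
Directional factor: 1.0 + 0.5 sin^1.5(75°) = 1.475.
F_nw = 0.6 × 430 × 1.475 = 380.5 MPa.
φR_n = 0.75 × 380.5 × 2623 × 10⁻³ = 748.5 kN.

φR_n ≈ 748 kN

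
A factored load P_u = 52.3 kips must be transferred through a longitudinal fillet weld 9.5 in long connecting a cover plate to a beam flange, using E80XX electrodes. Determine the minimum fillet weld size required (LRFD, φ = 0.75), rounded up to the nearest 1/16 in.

E80XX → F_EXX = 80 ksi.
Total weld length L = 9.5 in.
Required throat t_e = P_u / (φ × 0.6 F_EXX × L) = 52.3 / (0.75 × 0.6 × 80 × 9.5) = 0.1529 in.
Required leg w = t_e / 0.707 = 0.2163 in → use 1/4 in.

w = 1/4 in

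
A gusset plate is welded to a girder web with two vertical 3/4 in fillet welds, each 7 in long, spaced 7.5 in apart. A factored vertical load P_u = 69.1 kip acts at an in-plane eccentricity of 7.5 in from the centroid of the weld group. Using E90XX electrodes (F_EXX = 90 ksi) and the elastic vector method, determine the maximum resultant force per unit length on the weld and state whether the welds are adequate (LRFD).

Total weld length L_w = 14 in. Treat welds as unit-width lines.
Polar moment about centroid: J = 2[d³/12 + d(b/2)²] = 2[7³/12 + 7×3.75²] = 254 in³.
Direct shear f_v = P/L_w = 69.1 / 14 = 4.936 kip/in (vertical).
Torsion M = P·e = 69.1 × 7.5 = 518.25 kip·in.
Critical point at (x, y) = (3.75, 3.5) from centroid. f_tx = M·y/J = 7.14 kip/in; f_ty = M·x/J = 7.65 kip/in.
Resultant f_max = √[f_tx² + (f_v + f_ty)²] = √[7.14² + (4.936 + 7.65)²] = 14.47 kip/in.
Capacity per unit length: φr_n = 0.75 × 0.6 × 90 × (0.707 × 0.75) = 21.48 kip/in.
14.47 ≤ 21.48 → adequate.

f_max ≈ 14.5 kip/in; adequate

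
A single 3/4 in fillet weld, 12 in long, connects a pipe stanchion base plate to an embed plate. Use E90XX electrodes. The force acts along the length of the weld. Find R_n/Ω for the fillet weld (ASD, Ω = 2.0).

R_n/Ω ≈ 172 kips

E90XX → F_EXX = 90 ksi.
Effective throat t_e = 0.707 × 0.75 = 0.5302 in.
Total length L = 12 in; A_we = 0.5302 × 12 = 6.363 in².
F_nw = 0.6 F_EXX = 0.6 × 90 = 54 ksi.
R_n = 54 × 6.363 = 343.6 kips; R_n/Ω = 343.6/2.0 = 171.8 kips.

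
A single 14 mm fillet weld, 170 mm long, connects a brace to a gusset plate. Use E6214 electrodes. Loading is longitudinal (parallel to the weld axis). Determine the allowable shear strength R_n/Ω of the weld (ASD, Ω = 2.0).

R_n/Ω ≈ 313 kN

E62XX → F_EXX = 620 MPa.
Effective throat t_e = 0.707 × 14 = 9.898 mm.
Total length L = 170 mm; A_we = 9.898 × 170 = 1683 mm².
F_nw = 0.6 F_EXX = 0.6 × 620 = 372 MPa.
R_n = 372 × 1683 × 10⁻³ = 625.9 kN; R_n/Ω = 625.9/2.0 = 313 kN.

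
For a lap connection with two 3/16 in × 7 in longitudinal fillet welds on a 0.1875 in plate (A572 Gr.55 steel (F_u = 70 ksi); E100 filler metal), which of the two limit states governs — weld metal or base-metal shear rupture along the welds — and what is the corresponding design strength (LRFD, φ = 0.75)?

E100XX → F_EXX = 100 ksi.
t_e = 0.707 × 0.1875 = 0.1326 in; L = 14 in.
Weld metal: φR_n = 0.75 × 0.6 × 100 × 0.1326 × 14 = 83.51 kip.
Base metal (shear rupture): φR_n = 0.75 × 0.6 × 70 × 0.1875 × 14 = 82.69 kip.
Governing: base-metal shear rupture.

φR_n ≈ 82.7 kip (base-metal shear rupture governs)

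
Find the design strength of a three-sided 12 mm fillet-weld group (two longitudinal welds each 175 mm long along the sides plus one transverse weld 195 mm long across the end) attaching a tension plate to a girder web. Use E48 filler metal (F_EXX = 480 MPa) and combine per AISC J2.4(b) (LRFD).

φR_n ≈ 1080 kN

t_e = 0.707 × 12 = 8.484 mm.
R_nwl = 0.6 × 480 × 8.484 × 350 × 10⁻³ = 855.2 kN (longitudinal, 2 welds).
R_nwt = 0.6 × 480 × 8.484 × 195 × 10⁻³ = 476.5 kN (transverse, base value).
(i) R_nwl + R_nwt = 1332 kN; (ii) 0.85 R_nwl + 1.5 R_nwt = 1442 kN.
R_n = max = 1442 kN [governs: (ii)]; φR_n = 1081 kN.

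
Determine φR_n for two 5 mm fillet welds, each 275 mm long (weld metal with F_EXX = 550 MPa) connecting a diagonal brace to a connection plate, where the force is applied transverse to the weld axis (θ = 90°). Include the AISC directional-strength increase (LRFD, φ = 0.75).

t_e = 0.707 × 5 = 3.535 mm; A_we = 3.535 × 550 = 1944 mm².
Directional factor: 1.0 + 0.5 sin^1.5(90°) = 1.5.
F_nw = 0.6 × 550 × 1.5 = 495 MPa.
φR_n = 0.75 × 495 × 1944 × 10⁻³ = 721.8 kN.

φR_n ≈ 722 kN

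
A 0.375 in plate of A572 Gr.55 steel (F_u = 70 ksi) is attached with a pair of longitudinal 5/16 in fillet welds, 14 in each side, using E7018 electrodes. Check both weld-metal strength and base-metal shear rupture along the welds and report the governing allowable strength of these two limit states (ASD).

E70XX → F_EXX = 70 ksi.
t_e = 0.707 × 0.3125 = 0.2209 in; L = 28 in.
Weld metal: R_n/Ω = (1/2.0) × 0.6 × 70 × 0.2209 × 28 = 129.9 kip.
Base metal (shear rupture): R_n/Ω = (1/2.0) × 0.6 × 70 × 0.375 × 28 = 220.5 kip.
Governing: weld metal.

R_n/Ω ≈ 130 kip (weld metal governs)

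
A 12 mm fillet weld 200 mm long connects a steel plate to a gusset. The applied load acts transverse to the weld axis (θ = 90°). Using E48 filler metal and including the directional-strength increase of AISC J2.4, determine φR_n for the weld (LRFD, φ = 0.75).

E48XX → F_EXX = 480 MPa.
t_e = 0.707 × 12 = 8.484 mm; A_we = 8.484 × 200 = 1697 mm².
Directional factor: 1.0 + 0.5 sin^1.5(90°) = 1.5.
F_nw = 0.6 × 480 × 1.5 = 432 MPa.
φR_n = 0.75 × 432 × 1697 × 10⁻³ = 549.8 kN.

φR_n ≈ 550 kN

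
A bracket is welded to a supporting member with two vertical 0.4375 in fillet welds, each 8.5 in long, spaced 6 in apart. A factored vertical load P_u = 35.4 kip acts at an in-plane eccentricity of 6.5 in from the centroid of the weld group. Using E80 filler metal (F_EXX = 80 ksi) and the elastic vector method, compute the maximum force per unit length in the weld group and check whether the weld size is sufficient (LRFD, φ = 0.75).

Total weld length L_w = 17 in. Treat welds as unit-width lines.
Polar moment about centroid: J = 2[d³/12 + d(b/2)²] = 2[8.5³/12 + 8.5×3²] = 255.4 in³.
Direct shear f_v = P/L_w = 35.4 / 17 = 2.082 kip/in (vertical).
Torsion M = P·e = 35.4 × 6.5 = 230.1 kip·in.
Critical point at (x, y) = (3, 4.25) from centroid. f_tx = M·y/J = 3.83 kip/in; f_ty = M·x/J = 2.703 kip/in.
Resultant f_max = √[f_tx² + (f_v + f_ty)²] = √[3.83² + (2.082 + 2.703)²] = 6.129 kip/in.
Capacity per unit length: φr_n = 0.75 × 0.6 × 80 × (0.707 × 0.4375) = 11.14 kip/in.
6.129 ≤ 11.14 → adequate.

f_max ≈ 6.13 kip/in; adequate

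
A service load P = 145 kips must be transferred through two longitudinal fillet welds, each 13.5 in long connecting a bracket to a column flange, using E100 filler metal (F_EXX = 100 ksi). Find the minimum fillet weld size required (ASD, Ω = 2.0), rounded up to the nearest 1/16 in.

w = 5/16 in

Total weld length L = 27 in.
Required throat t_e = P × Ω / (0.6 F_EXX × L) = 145 × 2.0 / (0.6 × 100 × 27) = 0.179 in.
Required leg w = t_e / 0.707 = 0.2532 in → use 5/16 in.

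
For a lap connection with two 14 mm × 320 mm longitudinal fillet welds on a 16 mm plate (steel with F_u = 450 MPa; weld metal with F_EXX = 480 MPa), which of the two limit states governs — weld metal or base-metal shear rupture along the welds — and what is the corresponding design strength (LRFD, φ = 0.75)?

φR_n ≈ 1370 kN (weld metal governs)

t_e = 0.707 × 14 = 9.898 mm; L = 640 mm.
Weld metal: φR_n = 0.75 × 0.6 × 480 × 9.898 × 640 × 10⁻³ = 1368 kN.
Base metal (shear rupture): φR_n = 0.75 × 0.6 × 450 × 16 × 640 × 10⁻³ = 2074 kN.
Governing: weld metal.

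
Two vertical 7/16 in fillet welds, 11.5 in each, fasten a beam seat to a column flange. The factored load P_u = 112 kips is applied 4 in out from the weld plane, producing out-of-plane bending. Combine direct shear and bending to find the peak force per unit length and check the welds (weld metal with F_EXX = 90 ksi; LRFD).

f_max ≈ 11.3 kip/in; adequate

L_w = 2 × 11.5 = 23 in; section modulus (unit throat) S = 2 × L²/6 = 44.08 in².
Direct shear f_v = P/L_w = 112/23 = 4.87 kip/in.
Moment M = P × e = 112 × 4 = 448 kip·in; bending f_b = M/S = 10.16 kip/in.
f_max = √(f_v² + f_b²) = √(4.87² + 10.16²) = 11.27 kip/in.
φr_n = 0.75 × 0.6 × 90 × (0.707 × 0.4375) = 12.53 kip/in → adequate.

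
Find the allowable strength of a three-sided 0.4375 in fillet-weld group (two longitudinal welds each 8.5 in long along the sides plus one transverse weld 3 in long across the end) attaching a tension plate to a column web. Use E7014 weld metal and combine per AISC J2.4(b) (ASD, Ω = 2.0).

R_n/Ω ≈ 130 kip

E70XX → F_EXX = 70 ksi.
t_e = 0.707 × 0.4375 = 0.3093 in.
R_nwl = 0.6 × 70 × 0.3093 × 17 = 220.8 kip (longitudinal, 2 welds).
R_nwt = 0.6 × 70 × 0.3093 × 3 = 38.97 kip (transverse, base value).
(i) R_nwl + R_nwt = 259.8 kip; (ii) 0.85 R_nwl + 1.5 R_nwt = 246.2 kip.
R_n = max = 259.8 kip [governs: (i)]; R_n/Ω = 129.9 kip.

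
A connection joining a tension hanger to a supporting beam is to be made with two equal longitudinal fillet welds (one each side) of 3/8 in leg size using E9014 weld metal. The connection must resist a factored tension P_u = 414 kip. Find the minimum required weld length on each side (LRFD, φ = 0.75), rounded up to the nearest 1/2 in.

L = 19.5 in on each side

E90XX → F_EXX = 90 ksi.
Throat t_e = 0.707 × 0.375 = 0.2651 in.
φr_n = 0.75 × 0.6 × 90 × 0.2651 = 10.74 kip/in.
L_req = P_u / φr_n = 414 / 10.74 = 38.56 in total.
Per side: 38.56 / 2 = 19.28 in.
Round up → use L = 19.5 in on each side.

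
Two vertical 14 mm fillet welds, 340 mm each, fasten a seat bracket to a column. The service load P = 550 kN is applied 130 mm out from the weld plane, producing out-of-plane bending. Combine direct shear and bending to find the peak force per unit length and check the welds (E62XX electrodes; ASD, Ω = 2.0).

E62XX → F_EXX = 620 MPa.
L_w = 2 × 340 = 680 mm; section modulus (unit throat) S = 2 × L²/6 = 38530 mm².
Direct shear f_v = P/L_w = 550×10³/680 = 808.8 N/mm.
Moment M = P × e = 550×10³ × 130 = 71500000 N·mm; bending f_b = M/S = 1856 N/mm.
f_max = √(f_v² + f_b²) = √(808.8² + 1856²) = 2024 N/mm.
r_n/Ω = (1/2.0) × 0.6 × 620 × (0.707 × 14) = 1841 N/mm → NOT adequate.

f_max ≈ 2020 N/mm; NOT adequate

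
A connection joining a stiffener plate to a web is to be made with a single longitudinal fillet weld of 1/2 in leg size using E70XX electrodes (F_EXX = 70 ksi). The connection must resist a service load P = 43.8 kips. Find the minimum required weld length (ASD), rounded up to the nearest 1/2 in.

L = 6 in

Throat t_e = 0.707 × 0.5 = 0.3535 in.
r_n/Ω = (0.6 × 70 × 0.3535) / 2.0 = 7.423 kip/in.
L_req = P / (r_n/Ω) = 43.8 / 7.423 = 5.9 in total.
Round up → use L = 6 in.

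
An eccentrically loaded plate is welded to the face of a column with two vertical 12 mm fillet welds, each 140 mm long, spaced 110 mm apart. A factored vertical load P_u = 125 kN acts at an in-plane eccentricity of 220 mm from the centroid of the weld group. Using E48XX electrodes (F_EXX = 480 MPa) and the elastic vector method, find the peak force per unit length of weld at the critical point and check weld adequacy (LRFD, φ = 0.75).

f_max ≈ 2180 N/mm; NOT adequate

Total weld length L_w = 280 mm. Treat welds as unit-width lines.
Polar moment about centroid: J = 2[d³/12 + d(b/2)²] = 2[140³/12 + 140×55²] = 1304000 mm³.
Direct shear f_v = P/L_w = 125×10³ / 280 = 446.4 N/mm (vertical).
Torsion M = P·e = 125×10³ × 220 = 27500000 N·mm.
Critical point at (x, y) = (55, 70) from centroid. f_tx = M·y/J = 1476 N/mm; f_ty = M·x/J = 1160 N/mm.
Resultant f_max = √[f_tx² + (f_v + f_ty)²] = √[1476² + (446.4 + 1160)²] = 2181 N/mm.
Capacity per unit length: φr_n = 0.75 × 0.6 × 480 × (0.707 × 12) = 1833 N/mm.
2181 > 1833 → NOT adequate.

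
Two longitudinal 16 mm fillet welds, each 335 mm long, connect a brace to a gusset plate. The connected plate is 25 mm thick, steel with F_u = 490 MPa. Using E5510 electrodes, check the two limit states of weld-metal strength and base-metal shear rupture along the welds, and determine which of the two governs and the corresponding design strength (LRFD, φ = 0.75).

E55XX → F_EXX = 550 MPa.
t_e = 0.707 × 16 = 11.31 mm; L = 670 mm.
Weld metal: φR_n = 0.75 × 0.6 × 550 × 11.31 × 670 × 10⁻³ = 1876 kN.
Base metal (shear rupture): φR_n = 0.75 × 0.6 × 490 × 25 × 670 × 10⁻³ = 3693 kN.
Governing: weld metal.

φR_n ≈ 1880 kN (weld metal governs)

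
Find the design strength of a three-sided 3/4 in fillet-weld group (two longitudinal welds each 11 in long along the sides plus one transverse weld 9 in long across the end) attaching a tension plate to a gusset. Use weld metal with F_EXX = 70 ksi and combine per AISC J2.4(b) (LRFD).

t_e = 0.707 × 0.75 = 0.5302 in.
R_nwl = 0.6 × 70 × 0.5302 × 22 = 490 kips (longitudinal, 2 welds).
R_nwt = 0.6 × 70 × 0.5302 × 9 = 200.4 kips (transverse, base value).
(i) R_nwl + R_nwt = 690.4 kips; (ii) 0.85 R_nwl + 1.5 R_nwt = 717.1 kips.
R_n = max = 717.1 kips [governs: (ii)]; φR_n = 537.8 kips.

φR_n ≈ 538 kips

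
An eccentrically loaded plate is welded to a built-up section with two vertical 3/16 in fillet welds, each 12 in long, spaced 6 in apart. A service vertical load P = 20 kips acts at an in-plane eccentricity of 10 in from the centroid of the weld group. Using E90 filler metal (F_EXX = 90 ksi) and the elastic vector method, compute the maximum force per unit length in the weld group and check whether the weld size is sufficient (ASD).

f_max ≈ 3.12 kip/in; adequate

Total weld length L_w = 24 in. Treat welds as unit-width lines.
Polar moment about centroid: J = 2[d³/12 + d(b/2)²] = 2[12³/12 + 12×3²] = 504 in³.
Direct shear f_v = P/L_w = 20 / 24 = 0.8333 kip/in (vertical).
Torsion M = P·e = 20 × 10 = 200 kip·in.
Critical point at (x, y) = (3, 6) from centroid. f_tx = M·y/J = 2.381 kip/in; f_ty = M·x/J = 1.19 kip/in.
Resultant f_max = √[f_tx² + (f_v + f_ty)²] = √[2.381² + (0.8333 + 1.19)²] = 3.125 kip/in.
Capacity per unit length: r_n/Ω = (1/2.0) × 0.6 × 90 × (0.707 × 0.1875) = 3.579 kip/in.
3.125 ≤ 3.579 → adequate.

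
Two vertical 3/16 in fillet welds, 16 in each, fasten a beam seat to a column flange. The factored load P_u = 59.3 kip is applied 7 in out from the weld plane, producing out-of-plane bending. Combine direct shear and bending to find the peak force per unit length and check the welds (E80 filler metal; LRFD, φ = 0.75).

f_max ≈ 5.21 kip/in; NOT adequate

E80XX → F_EXX = 80 ksi.
L_w = 2 × 16 = 32 in; section modulus (unit throat) S = 2 × L²/6 = 85.33 in².
Direct shear f_v = P/L_w = 59.3/32 = 1.853 kip/in.
Moment M = P × e = 59.3 × 7 = 415.1 kip·in; bending f_b = M/S = 4.864 kip/in.
f_max = √(f_v² + f_b²) = √(1.853² + 4.864²) = 5.205 kip/in.
φr_n = 0.75 × 0.6 × 80 × (0.707 × 0.1875) = 4.772 kip/in → NOT adequate.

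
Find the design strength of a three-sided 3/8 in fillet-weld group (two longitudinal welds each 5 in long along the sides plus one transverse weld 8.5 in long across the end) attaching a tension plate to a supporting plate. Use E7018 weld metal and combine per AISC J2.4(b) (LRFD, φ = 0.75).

E70XX → F_EXX = 70 ksi.
t_e = 0.707 × 0.375 = 0.2651 in.
R_nwl = 0.6 × 70 × 0.2651 × 10 = 111.4 kips (longitudinal, 2 welds).
R_nwt = 0.6 × 70 × 0.2651 × 8.5 = 94.65 kips (transverse, base value).
(i) R_nwl + R_nwt = 206 kips; (ii) 0.85 R_nwl + 1.5 R_nwt = 236.6 kips.
R_n = max = 236.6 kips [governs: (ii)]; φR_n = 177.5 kips.

φR_n ≈ 177 kips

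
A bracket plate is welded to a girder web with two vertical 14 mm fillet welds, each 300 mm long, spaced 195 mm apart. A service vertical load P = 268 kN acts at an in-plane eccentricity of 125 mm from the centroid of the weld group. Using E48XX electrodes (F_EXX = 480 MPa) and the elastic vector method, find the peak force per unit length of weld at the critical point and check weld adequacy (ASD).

Total weld length L_w = 600 mm. Treat welds as unit-width lines.
Polar moment about centroid: J = 2[d³/12 + d(b/2)²] = 2[300³/12 + 300×97.5²] = 10200000 mm³.
Direct shear f_v = P/L_w = 268×10³ / 600 = 446.7 N/mm (vertical).
Torsion M = P·e = 268×10³ × 125 = 33500000 N·mm.
Critical point at (x, y) = (97.5, 150) from centroid. f_tx = M·y/J = 492.5 N/mm; f_ty = M·x/J = 320.1 N/mm.
Resultant f_max = √[f_tx² + (f_v + f_ty)²] = √[492.5² + (446.7 + 320.1)²] = 911.3 N/mm.
Capacity per unit length: r_n/Ω = (1/2.0) × 0.6 × 480 × (0.707 × 14) = 1425 N/mm.
911.3 ≤ 1425 → adequate.

f_max ≈ 911 N/mm; adequate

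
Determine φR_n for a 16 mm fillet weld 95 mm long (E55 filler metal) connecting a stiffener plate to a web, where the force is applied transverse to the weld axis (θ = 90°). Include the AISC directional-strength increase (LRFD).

E55XX → F_EXX = 550 MPa.
t_e = 0.707 × 16 = 11.31 mm; A_we = 11.31 × 95 = 1075 mm².
Directional factor: 1.0 + 0.5 sin^1.5(90°) = 1.5.
F_nw = 0.6 × 550 × 1.5 = 495 MPa.
φR_n = 0.75 × 495 × 1075 × 10⁻³ = 399 kN.

φR_n ≈ 399 kN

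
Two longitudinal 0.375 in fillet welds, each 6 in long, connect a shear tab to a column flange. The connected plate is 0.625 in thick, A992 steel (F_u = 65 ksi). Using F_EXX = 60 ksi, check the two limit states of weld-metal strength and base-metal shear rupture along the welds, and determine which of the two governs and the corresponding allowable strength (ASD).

R_n/Ω ≈ 57.3 kips (weld metal governs)

t_e = 0.707 × 0.375 = 0.2651 in; L = 12 in.
Weld metal: R_n/Ω = (1/2.0) × 0.6 × 60 × 0.2651 × 12 = 57.27 kips.
Base metal (shear rupture): R_n/Ω = (1/2.0) × 0.6 × 65 × 0.625 × 12 = 146.2 kips.
Governing: weld metal.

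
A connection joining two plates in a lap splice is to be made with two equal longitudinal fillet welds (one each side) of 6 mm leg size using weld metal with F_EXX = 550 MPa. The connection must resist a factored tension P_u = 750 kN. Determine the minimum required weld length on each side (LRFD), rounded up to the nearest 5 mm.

L = 360 mm on each side

Throat t_e = 0.707 × 6 = 4.242 mm.
φr_n = 0.75 × 0.6 × 550 × 4.242 × 10⁻³ = 1.05 kN/mm.
L_req = P_u / φr_n = 750 / 1.05 = 714.4 mm total.
Per side: 714.4 / 2 = 357.2 mm.
Round up → use L = 360 mm on each side.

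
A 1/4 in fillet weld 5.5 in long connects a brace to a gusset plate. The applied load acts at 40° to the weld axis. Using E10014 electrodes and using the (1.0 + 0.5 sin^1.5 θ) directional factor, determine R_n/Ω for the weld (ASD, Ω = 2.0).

E100XX → F_EXX = 100 ksi.
t_e = 0.707 × 0.25 = 0.1767 in; A_we = 0.1767 × 5.5 = 0.9721 in².
Directional factor: 1.0 + 0.5 sin^1.5(40°) = 1.258.
F_nw = 0.6 × 100 × 1.258 = 75.46 ksi.
R_n/Ω = (75.46 × 0.9721) / 2.0 = 36.68 kip.

R_n/Ω ≈ 36.7 kip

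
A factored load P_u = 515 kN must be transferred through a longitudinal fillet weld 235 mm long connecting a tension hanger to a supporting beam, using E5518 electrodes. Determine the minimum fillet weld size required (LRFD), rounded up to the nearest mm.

w = 13 mm

E55XX → F_EXX = 550 MPa.
Total weld length L = 235 mm.
Required throat t_e = P_u / (φ × 0.6 F_EXX × L) = 515 / (0.75 × 0.6 × 550 × 235 × 10⁻³) = 8.855 mm.
Required leg w = t_e / 0.707 = 12.52 mm → use 13 mm.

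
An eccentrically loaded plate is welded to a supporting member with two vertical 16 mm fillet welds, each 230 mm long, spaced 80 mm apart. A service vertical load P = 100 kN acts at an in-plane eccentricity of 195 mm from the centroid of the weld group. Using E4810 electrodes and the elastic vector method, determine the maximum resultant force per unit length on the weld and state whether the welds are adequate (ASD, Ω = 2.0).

E48XX → F_EXX = 480 MPa.
Total weld length L_w = 460 mm. Treat welds as unit-width lines.
Polar moment about centroid: J = 2[d³/12 + d(b/2)²] = 2[230³/12 + 230×40²] = 2764000 mm³.
Direct shear f_v = P/L_w = 100×10³ / 460 = 217.4 N/mm (vertical).
Torsion M = P·e = 100×10³ × 195 = 19500000 N·mm.
Critical point at (x, y) = (40, 115) from centroid. f_tx = M·y/J = 811.4 N/mm; f_ty = M·x/J = 282.2 N/mm.
Resultant f_max = √[f_tx² + (f_v + f_ty)²] = √[811.4² + (217.4 + 282.2)²] = 952.9 N/mm.
Capacity per unit length: r_n/Ω = (1/2.0) × 0.6 × 480 × (0.707 × 16) = 1629 N/mm.
952.9 ≤ 1629 → adequate.

f_max ≈ 953 N/mm; adequate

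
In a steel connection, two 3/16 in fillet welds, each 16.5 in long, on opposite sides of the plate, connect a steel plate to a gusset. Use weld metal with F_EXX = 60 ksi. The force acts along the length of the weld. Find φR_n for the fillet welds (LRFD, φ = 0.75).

φR_n ≈ 118 kips

Effective throat t_e = 0.707 × 0.1875 = 0.1326 in.
Total length L = 33 in; A_we = 0.1326 × 33 = 4.375 in².
F_nw = 0.6 F_EXX = 0.6 × 60 = 36 ksi.
φR_n = 0.75 × 36 × 4.375 = 118.1 kips.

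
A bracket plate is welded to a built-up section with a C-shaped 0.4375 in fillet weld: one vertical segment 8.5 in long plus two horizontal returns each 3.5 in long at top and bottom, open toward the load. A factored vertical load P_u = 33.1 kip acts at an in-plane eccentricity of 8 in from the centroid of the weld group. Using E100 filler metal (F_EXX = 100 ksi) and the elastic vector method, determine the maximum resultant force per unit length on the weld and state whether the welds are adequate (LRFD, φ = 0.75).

Total weld length L_w = 15.5 in. Treat welds as unit-width lines.
Centroid: x̄ = 2×3.5×1.75 / 15.5 = 0.7903 in from the vertical weld.
Polar moment about centroid: J = I_x + I_y = [8.5³/12 + 2×3.5×4.25²] + [8.5×0.7903² + 2(3.5³/12 + 3.5×0.9597²)] = 196.5 in³.
Direct shear f_v = P/L_w = 33.1 / 15.5 = 2.135 kip/in (vertical).
Torsion M = P·e = 33.1 × 8 = 264.8 kip·in.
Critical point at (x, y) = (2.71, 4.25) from centroid. f_tx = M·y/J = 5.727 kip/in; f_ty = M·x/J = 3.651 kip/in.
Resultant f_max = √[f_tx² + (f_v + f_ty)²] = √[5.727² + (2.135 + 3.651)²] = 8.141 kip/in.
Capacity per unit length: φr_n = 0.75 × 0.6 × 100 × (0.707 × 0.4375) = 13.92 kip/in.
8.141 ≤ 13.92 → adequate.

f_max ≈ 8.14 kip/in; adequate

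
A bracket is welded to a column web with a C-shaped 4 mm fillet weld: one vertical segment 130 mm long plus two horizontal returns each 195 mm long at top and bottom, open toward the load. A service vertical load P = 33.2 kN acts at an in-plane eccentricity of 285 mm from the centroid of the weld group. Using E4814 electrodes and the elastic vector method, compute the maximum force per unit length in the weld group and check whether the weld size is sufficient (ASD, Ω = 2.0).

f_max ≈ 385 N/mm; adequate

E48XX → F_EXX = 480 MPa.
Total weld length L_w = 520 mm. Treat welds as unit-width lines.
Centroid: x̄ = 2×195×97.5 / 520 = 73.12 mm from the vertical weld.
Polar moment about centroid: J = I_x + I_y = [130³/12 + 2×195×65²] + [130×73.12² + 2(195³/12 + 195×24.38²)] = 3994000 mm³.
Direct shear f_v = P/L_w = 33.2×10³ / 520 = 63.85 N/mm (vertical).
Torsion M = P·e = 33.2×10³ × 285 = 9462000 N·mm.
Critical point at (x, y) = (121.9, 65) from centroid. f_tx = M·y/J = 154 N/mm; f_ty = M·x/J = 288.8 N/mm.
Resultant f_max = √[f_tx² + (f_v + f_ty)²] = √[154² + (63.85 + 288.8)²] = 384.8 N/mm.
Capacity per unit length: r_n/Ω = (1/2.0) × 0.6 × 480 × (0.707 × 4) = 407.2 N/mm.
384.8 ≤ 407.2 → adequate.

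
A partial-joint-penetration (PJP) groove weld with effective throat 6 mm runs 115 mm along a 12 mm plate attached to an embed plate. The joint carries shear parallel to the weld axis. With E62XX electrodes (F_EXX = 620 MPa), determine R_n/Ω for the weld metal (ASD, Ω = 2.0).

R_n/Ω ≈ 128 kN

Effective throat (given) t_e = 6 mm.
A_we = 6 × 115 = 690 mm².
F_nw = 0.6 F_EXX = 372 MPa.
R_n/Ω = (372 × 690) / 2.0 × 10⁻³ = 128.3 kN.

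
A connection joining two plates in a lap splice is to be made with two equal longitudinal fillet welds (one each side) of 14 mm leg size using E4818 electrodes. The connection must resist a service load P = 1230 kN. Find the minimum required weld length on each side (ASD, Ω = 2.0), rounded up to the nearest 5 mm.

E48XX → F_EXX = 480 MPa.
Throat t_e = 0.707 × 14 = 9.898 mm.
r_n/Ω = (0.6 × 480 × 9.898) / 2.0 = 1425 N/mm = 1.425 kN/mm.
L_req = P / (r_n/Ω) = 1230 / 1.425 = 863 mm total.
Per side: 863 / 2 = 431.5 mm.
Round up → use L = 435 mm on each side.

L = 435 mm on each side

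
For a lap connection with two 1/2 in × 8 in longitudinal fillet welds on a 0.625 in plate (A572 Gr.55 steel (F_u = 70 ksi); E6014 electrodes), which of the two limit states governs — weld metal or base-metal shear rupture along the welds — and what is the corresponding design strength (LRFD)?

φR_n ≈ 153 kip (weld metal governs)

E60XX → F_EXX = 60 ksi.
t_e = 0.707 × 0.5 = 0.3535 in; L = 16 in.
Weld metal: φR_n = 0.75 × 0.6 × 60 × 0.3535 × 16 = 152.7 kip.
Base metal (shear rupture): φR_n = 0.75 × 0.6 × 70 × 0.625 × 16 = 315 kip.
Governing: weld metal.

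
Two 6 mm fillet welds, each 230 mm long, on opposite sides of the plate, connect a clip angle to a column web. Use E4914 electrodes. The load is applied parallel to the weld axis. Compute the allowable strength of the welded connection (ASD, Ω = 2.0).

E49XX → F_EXX = 490 MPa.
Effective throat t_e = 0.707 × 6 = 4.242 mm.
Total length L = 460 mm; A_we = 4.242 × 460 = 1951 mm².
F_nw = 0.6 F_EXX = 0.6 × 490 = 294 MPa.
R_n = 294 × 1951 × 10⁻³ = 573.7 kN; R_n/Ω = 573.7/2.0 = 286.8 kN.

R_n/Ω ≈ 287 kN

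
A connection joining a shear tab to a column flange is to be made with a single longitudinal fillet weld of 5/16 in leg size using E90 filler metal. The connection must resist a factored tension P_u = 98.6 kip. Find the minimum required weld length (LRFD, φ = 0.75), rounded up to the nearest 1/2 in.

E90XX → F_EXX = 90 ksi.
Throat t_e = 0.707 × 0.3125 = 0.2209 in.
φr_n = 0.75 × 0.6 × 90 × 0.2209 = 8.948 kip/in.
L_req = P_u / φr_n = 98.6 / 8.948 = 11.02 in total.
Round up → use L = 11.5 in.

L = 11.5 in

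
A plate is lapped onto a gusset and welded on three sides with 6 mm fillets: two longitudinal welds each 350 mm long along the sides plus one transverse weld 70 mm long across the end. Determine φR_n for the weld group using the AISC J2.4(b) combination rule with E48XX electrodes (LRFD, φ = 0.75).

E48XX → F_EXX = 480 MPa.
t_e = 0.707 × 6 = 4.242 mm.
R_nwl = 0.6 × 480 × 4.242 × 700 × 10⁻³ = 855.2 kN (longitudinal, 2 welds).
R_nwt = 0.6 × 480 × 4.242 × 70 × 10⁻³ = 85.52 kN (transverse, base value).
(i) R_nwl + R_nwt = 940.7 kN; (ii) 0.85 R_nwl + 1.5 R_nwt = 855.2 kN.
R_n = max = 940.7 kN [governs: (i)]; φR_n = 705.5 kN.

φR_n ≈ 706 kN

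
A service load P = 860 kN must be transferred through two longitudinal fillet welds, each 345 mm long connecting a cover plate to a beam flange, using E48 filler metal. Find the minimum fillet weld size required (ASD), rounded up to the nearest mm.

w = 13 mm

E48XX → F_EXX = 480 MPa.
Total weld length L = 690 mm.
Required throat t_e = P × Ω / (0.6 F_EXX × L) = 860 × 2.0 / (0.6 × 480 × 690 × 10⁻³) = 8.655 mm.
Required leg w = t_e / 0.707 = 12.24 mm → use 13 mm.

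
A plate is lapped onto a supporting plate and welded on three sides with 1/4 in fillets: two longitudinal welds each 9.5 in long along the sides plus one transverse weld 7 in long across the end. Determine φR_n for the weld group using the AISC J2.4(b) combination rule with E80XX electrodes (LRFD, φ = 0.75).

E80XX → F_EXX = 80 ksi.
t_e = 0.707 × 0.25 = 0.1767 in.
R_nwl = 0.6 × 80 × 0.1767 × 19 = 161.2 kip (longitudinal, 2 welds).
R_nwt = 0.6 × 80 × 0.1767 × 7 = 59.39 kip (transverse, base value).
(i) R_nwl + R_nwt = 220.6 kip; (ii) 0.85 R_nwl + 1.5 R_nwt = 226.1 kip.
R_n = max = 226.1 kip [governs: (ii)]; φR_n = 169.6 kip.

φR_n ≈ 170 kip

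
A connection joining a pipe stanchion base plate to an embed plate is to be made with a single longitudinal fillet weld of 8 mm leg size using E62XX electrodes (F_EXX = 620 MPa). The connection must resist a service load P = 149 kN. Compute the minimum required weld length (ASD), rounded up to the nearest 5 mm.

L = 145 mm

Throat t_e = 0.707 × 8 = 5.656 mm.
r_n/Ω = (0.6 × 620 × 5.656) / 2.0 = 1052 N/mm = 1.052 kN/mm.
L_req = P / (r_n/Ω) = 149 / 1.052 = 141.6 mm total.
Round up → use L = 145 mm.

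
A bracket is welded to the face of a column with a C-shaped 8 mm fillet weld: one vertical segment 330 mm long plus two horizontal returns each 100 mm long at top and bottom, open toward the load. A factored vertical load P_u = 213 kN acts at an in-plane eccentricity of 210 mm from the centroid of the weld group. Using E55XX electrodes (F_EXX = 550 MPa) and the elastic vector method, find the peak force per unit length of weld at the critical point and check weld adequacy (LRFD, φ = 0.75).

Total weld length L_w = 530 mm. Treat welds as unit-width lines.
Centroid: x̄ = 2×100×50 / 530 = 18.87 mm from the vertical weld.
Polar moment about centroid: J = I_x + I_y = [330³/12 + 2×100×165²] + [330×18.87² + 2(100³/12 + 100×31.13²)] = 8918000 mm³.
Direct shear f_v = P/L_w = 213×10³ / 530 = 401.9 N/mm (vertical).
Torsion M = P·e = 213×10³ × 210 = 44730000 N·mm.
Critical point at (x, y) = (81.13, 165) from centroid. f_tx = M·y/J = 827.6 N/mm; f_ty = M·x/J = 406.9 N/mm.
Resultant f_max = √[f_tx² + (f_v + f_ty)²] = √[827.6² + (401.9 + 406.9)²] = 1157 N/mm.
Capacity per unit length: φr_n = 0.75 × 0.6 × 550 × (0.707 × 8) = 1400 N/mm.
1157 ≤ 1400 → adequate.

f_max ≈ 1160 N/mm; adequate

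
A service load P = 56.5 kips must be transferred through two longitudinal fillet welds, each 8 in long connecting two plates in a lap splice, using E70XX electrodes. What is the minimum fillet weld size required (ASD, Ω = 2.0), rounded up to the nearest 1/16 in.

E70XX → F_EXX = 70 ksi.
Total weld length L = 16 in.
Required throat t_e = P × Ω / (0.6 F_EXX × L) = 56.5 × 2.0 / (0.6 × 70 × 16) = 0.1682 in.
Required leg w = t_e / 0.707 = 0.2378 in → use 1/4 in.

w = 1/4 in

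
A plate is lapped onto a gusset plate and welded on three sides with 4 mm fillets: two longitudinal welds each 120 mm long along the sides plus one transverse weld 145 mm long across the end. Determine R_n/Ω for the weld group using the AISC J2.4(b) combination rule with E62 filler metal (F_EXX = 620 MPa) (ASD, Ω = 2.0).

R_n/Ω ≈ 222 kN

t_e = 0.707 × 4 = 2.828 mm.
R_nwl = 0.6 × 620 × 2.828 × 240 × 10⁻³ = 252.5 kN (longitudinal, 2 welds).
R_nwt = 0.6 × 620 × 2.828 × 145 × 10⁻³ = 152.5 kN (transverse, base value).
(i) R_nwl + R_nwt = 405 kN; (ii) 0.85 R_nwl + 1.5 R_nwt = 443.4 kN.
R_n = max = 443.4 kN [governs: (ii)]; R_n/Ω = 221.7 kN.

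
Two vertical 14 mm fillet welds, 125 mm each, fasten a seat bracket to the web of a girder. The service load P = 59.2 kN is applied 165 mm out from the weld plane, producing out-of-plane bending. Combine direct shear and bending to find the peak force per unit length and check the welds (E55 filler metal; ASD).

E55XX → F_EXX = 550 MPa.
L_w = 2 × 125 = 250 mm; section modulus (unit throat) S = 2 × L²/6 = 5208 mm².
Direct shear f_v = P/L_w = 59.2×10³/250 = 236.8 N/mm.
Moment M = P × e = 59.2×10³ × 165 = 9768000 N·mm; bending f_b = M/S = 1875 N/mm.
f_max = √(f_v² + f_b²) = √(236.8² + 1875²) = 1890 N/mm.
r_n/Ω = (1/2.0) × 0.6 × 550 × (0.707 × 14) = 1633 N/mm → NOT adequate.

f_max ≈ 1890 N/mm; NOT adequate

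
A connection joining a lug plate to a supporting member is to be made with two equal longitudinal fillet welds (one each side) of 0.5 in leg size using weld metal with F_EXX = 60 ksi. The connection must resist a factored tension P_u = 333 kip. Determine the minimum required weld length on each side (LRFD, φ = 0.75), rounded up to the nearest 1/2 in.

Throat t_e = 0.707 × 0.5 = 0.3535 in.
φr_n = 0.75 × 0.6 × 60 × 0.3535 = 9.544 kip/in.
L_req = P_u / φr_n = 333 / 9.544 = 34.89 in total.
Per side: 34.89 / 2 = 17.44 in.
Round up → use L = 17.5 in on each side.

L = 17.5 in on each side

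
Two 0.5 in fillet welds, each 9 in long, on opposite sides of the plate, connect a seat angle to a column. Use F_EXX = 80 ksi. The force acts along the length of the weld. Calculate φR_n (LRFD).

φR_n ≈ 229 kips

Effective throat t_e = 0.707 × 0.5 = 0.3535 in.
Total length L = 18 in; A_we = 0.3535 × 18 = 6.363 in².
F_nw = 0.6 F_EXX = 0.6 × 80 = 48 ksi.
φR_n = 0.75 × 48 × 6.363 = 229.1 kips.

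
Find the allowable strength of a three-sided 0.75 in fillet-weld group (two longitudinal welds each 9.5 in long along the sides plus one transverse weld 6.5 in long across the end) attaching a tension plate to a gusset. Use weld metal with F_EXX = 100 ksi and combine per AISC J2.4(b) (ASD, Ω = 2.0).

t_e = 0.707 × 0.75 = 0.5302 in.
R_nwl = 0.6 × 100 × 0.5302 × 19 = 604.5 kip (longitudinal, 2 welds).
R_nwt = 0.6 × 100 × 0.5302 × 6.5 = 206.8 kip (transverse, base value).
(i) R_nwl + R_nwt = 811.3 kip; (ii) 0.85 R_nwl + 1.5 R_nwt = 824 kip.
R_n = max = 824 kip [governs: (ii)]; R_n/Ω = 412 kip.

R_n/Ω ≈ 412 kip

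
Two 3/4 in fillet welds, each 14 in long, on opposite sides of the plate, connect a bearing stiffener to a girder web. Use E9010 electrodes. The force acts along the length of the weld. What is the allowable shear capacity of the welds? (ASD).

E90XX → F_EXX = 90 ksi.
Effective throat t_e = 0.707 × 0.75 = 0.5302 in.
Total length L = 28 in; A_we = 0.5302 × 28 = 14.85 in².
F_nw = 0.6 F_EXX = 0.6 × 90 = 54 ksi.
R_n = 54 × 14.85 = 801.7 kips; R_n/Ω = 801.7/2.0 = 400.9 kips.

R_n/Ω ≈ 401 kips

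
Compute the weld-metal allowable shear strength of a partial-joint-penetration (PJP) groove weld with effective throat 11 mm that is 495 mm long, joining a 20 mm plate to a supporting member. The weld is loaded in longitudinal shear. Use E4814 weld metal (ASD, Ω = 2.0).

E48XX → F_EXX = 480 MPa.
Effective throat (given) t_e = 11 mm.
A_we = 11 × 495 = 5445 mm².
F_nw = 0.6 F_EXX = 288 MPa.
R_n/Ω = (288 × 5445) / 2.0 × 10⁻³ = 784.1 kN.

R_n/Ω ≈ 784 kN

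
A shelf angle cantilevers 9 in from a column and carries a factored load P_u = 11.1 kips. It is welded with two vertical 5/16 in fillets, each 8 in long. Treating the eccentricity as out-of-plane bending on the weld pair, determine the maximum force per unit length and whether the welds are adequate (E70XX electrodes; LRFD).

E70XX → F_EXX = 70 ksi.
L_w = 2 × 8 = 16 in; section modulus (unit throat) S = 2 × L²/6 = 21.33 in².
Direct shear f_v = P/L_w = 11.1/16 = 0.6937 kip/in.
Moment M = P × e = 11.1 × 9 = 99.9 kip·in; bending f_b = M/S = 4.683 kip/in.
f_max = √(f_v² + f_b²) = √(0.6937² + 4.683²) = 4.734 kip/in.
φr_n = 0.75 × 0.6 × 70 × (0.707 × 0.3125) = 6.96 kip/in → adequate.

f_max ≈ 4.73 kip/in; adequate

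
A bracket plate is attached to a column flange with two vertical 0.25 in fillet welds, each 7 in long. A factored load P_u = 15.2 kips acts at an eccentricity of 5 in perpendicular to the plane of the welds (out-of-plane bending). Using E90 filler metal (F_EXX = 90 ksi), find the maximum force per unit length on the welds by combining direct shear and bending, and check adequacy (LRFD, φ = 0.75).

f_max ≈ 4.78 kip/in; adequate

L_w = 2 × 7 = 14 in; section modulus (unit throat) S = 2 × L²/6 = 16.33 in².
Direct shear f_v = P/L_w = 15.2/14 = 1.086 kip/in.
Moment M = P × e = 15.2 × 5 = 76 kip·in; bending f_b = M/S = 4.653 kip/in.
f_max = √(f_v² + f_b²) = √(1.086² + 4.653²) = 4.778 kip/in.
φr_n = 0.75 × 0.6 × 90 × (0.707 × 0.25) = 7.158 kip/in → adequate.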